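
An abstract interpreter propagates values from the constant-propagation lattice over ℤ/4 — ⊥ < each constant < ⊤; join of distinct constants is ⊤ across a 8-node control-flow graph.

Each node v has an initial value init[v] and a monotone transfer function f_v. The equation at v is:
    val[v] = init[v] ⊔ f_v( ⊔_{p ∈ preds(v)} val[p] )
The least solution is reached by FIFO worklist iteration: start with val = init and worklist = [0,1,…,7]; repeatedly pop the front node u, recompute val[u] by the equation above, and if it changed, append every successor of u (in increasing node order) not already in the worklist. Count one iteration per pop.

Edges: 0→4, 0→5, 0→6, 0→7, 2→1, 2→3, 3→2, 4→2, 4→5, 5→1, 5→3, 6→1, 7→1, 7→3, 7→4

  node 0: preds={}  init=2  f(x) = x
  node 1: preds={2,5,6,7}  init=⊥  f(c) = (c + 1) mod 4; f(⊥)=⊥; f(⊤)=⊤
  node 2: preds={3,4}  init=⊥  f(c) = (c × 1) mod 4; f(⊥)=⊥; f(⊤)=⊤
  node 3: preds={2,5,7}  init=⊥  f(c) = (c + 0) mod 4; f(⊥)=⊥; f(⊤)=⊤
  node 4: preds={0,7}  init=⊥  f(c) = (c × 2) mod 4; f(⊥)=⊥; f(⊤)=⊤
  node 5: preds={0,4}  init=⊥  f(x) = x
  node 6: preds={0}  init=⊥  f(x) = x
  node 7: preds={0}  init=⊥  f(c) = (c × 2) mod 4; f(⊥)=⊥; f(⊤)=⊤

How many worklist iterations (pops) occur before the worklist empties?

16

Worklist (16 pops):
  #1 pop 0: in=⊥ → 2 (no change)
  #2 pop 1: in=⊥ → ⊥ (no change)
  #3 pop 2: in=⊥ → ⊥ (no change)
  #4 pop 3: in=⊥ → ⊥ (no change)
  #5 pop 4: in=2 → 0 (was ⊥); enqueue [2]
  #6 pop 5: in=⊤ → ⊤ (was ⊥); enqueue [1,3]
  #7 pop 6: in=2 → 2 (was ⊥); enqueue []
  #8 pop 7: in=2 → 0 (was ⊥); enqueue [4]
  #9 pop 2: in=0 → 0 (was ⊥); enqueue []
  #10 pop 1: in=⊤ → ⊤ (was ⊥); enqueue []
  #11 pop 3: in=⊤ → ⊤ (was ⊥); enqueue [2]
  #12 pop 4: in=⊤ → ⊤ (was 0); enqueue [5]
  #13 pop 2: in=⊤ → ⊤ (was 0); enqueue [1,3]
  #14 pop 5: in=⊤ → ⊤ (no change)
  #15 pop 1: in=⊤ → ⊤ (no change)
  #16 pop 3: in=⊤ → ⊤ (no change)

Fixpoint:
  val[0] = 2
  val[1] = ⊤
  val[2] = ⊤
  val[3] = ⊤
  val[4] = ⊤
  val[5] = ⊤
  val[6] = 2
  val[7] = 0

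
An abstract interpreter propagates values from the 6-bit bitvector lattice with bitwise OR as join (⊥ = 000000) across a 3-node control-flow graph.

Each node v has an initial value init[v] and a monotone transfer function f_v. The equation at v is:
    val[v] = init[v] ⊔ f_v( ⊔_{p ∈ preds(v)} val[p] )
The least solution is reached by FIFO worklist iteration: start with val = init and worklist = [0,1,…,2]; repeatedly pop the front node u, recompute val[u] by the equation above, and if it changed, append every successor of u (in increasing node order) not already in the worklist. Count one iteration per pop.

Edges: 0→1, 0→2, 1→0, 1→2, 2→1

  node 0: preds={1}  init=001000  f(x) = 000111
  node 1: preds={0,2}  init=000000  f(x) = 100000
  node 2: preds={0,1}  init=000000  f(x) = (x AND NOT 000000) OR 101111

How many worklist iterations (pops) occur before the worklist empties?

Trace (5 dequeues):
  [1] u=0 | in 000000 | out 001111 | prev 001000 | push {}
  [2] u=1 | in 001111 | out 100000 | prev 000000 | push {0}
  [3] u=2 | in 101111 | out 101111 | prev 000000 | push {1}
  [4] u=0 | in 100000 | out 001111 | ==
  [5] u=1 | in 101111 | out 100000 | ==

Converged values:
  [0] 001111
  [1] 100000
  [2] 101111

5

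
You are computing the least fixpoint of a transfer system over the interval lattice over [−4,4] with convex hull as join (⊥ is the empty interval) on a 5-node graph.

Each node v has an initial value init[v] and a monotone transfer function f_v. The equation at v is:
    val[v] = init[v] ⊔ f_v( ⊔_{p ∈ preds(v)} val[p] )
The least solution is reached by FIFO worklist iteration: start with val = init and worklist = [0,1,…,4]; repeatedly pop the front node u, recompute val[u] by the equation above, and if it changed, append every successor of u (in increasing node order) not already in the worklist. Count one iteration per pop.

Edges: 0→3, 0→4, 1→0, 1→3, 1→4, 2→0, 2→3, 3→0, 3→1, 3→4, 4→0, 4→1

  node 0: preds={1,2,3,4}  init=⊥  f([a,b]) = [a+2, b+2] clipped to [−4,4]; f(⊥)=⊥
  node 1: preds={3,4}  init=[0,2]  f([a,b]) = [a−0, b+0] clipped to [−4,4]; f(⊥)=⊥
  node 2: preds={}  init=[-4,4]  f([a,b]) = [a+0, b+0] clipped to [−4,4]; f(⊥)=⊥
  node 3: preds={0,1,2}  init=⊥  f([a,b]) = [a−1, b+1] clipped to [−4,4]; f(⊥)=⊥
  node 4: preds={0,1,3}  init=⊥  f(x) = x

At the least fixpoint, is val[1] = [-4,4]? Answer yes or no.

yes

Worklist (10 pops):
  #1 pop 0: in=[-4,4] → [-2,4] (was ⊥); enqueue []
  #2 pop 1: in=⊥ → [0,2] (no change)
  #3 pop 2: in=⊥ → [-4,4] (no change)
  #4 pop 3: in=[-4,4] → [-4,4] (was ⊥); enqueue [0,1]
  #5 pop 4: in=[-4,4] → [-4,4] (was ⊥); enqueue []
  #6 pop 0: in=[-4,4] → [-2,4] (no change)
  #7 pop 1: in=[-4,4] → [-4,4] (was [0,2]); enqueue [0,3,4]
  #8 pop 0: in=[-4,4] → [-2,4] (no change)
  #9 pop 3: in=[-4,4] → [-4,4] (no change)
  #10 pop 4: in=[-4,4] → [-4,4] (no change)

Fixpoint:
  val[0] = [-2,4]
  val[1] = [-4,4]
  val[2] = [-4,4]
  val[3] = [-4,4]
  val[4] = [-4,4]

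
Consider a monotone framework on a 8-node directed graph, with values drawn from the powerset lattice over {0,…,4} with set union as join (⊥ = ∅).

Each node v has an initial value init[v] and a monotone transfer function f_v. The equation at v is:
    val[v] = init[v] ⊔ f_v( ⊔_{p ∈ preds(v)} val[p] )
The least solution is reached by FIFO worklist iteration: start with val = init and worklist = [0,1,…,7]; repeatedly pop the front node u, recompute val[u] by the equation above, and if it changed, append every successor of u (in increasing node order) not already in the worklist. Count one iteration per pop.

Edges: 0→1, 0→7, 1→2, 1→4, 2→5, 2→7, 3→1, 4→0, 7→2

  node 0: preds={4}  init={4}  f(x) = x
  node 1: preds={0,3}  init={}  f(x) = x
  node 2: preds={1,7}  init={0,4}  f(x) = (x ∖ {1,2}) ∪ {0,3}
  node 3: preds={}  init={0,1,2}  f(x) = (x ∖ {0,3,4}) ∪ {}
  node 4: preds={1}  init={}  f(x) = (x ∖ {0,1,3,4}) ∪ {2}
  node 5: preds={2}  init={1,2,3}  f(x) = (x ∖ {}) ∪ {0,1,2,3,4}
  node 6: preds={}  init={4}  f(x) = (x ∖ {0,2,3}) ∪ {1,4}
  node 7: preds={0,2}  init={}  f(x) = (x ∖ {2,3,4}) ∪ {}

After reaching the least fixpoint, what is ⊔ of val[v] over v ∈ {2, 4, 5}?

{0,1,2,3,4}

Iteration log — 12 steps:
  step 1. node 0  ⊔preds={}  new={4}  stable
  step 2. node 1  ⊔preds={0,1,2,4}  new={0,1,2,4}  old={}  +wl: 
  step 3. node 2  ⊔preds={0,1,2,4}  new={0,3,4}  old={0,4}  +wl: 
  step 4. node 3  ⊔preds={}  new={0,1,2}  stable
  step 5. node 4  ⊔preds={0,1,2,4}  new={2}  old={}  +wl: 0
  step 6. node 5  ⊔preds={0,3,4}  new={0,1,2,3,4}  old={1,2,3}  +wl: 
  step 7. node 6  ⊔preds={}  new={1,4}  old={4}  +wl: 
  step 8. node 7  ⊔preds={0,3,4}  new={0}  old={}  +wl: 2
  step 9. node 0  ⊔preds={2}  new={2,4}  old={4}  +wl: 1,7
  step 10. node 2  ⊔preds={0,1,2,4}  new={0,3,4}  stable
  step 11. node 1  ⊔preds={0,1,2,4}  new={0,1,2,4}  stable
  step 12. node 7  ⊔preds={0,2,3,4}  new={0}  stable

Least fixpoint reached:
  node 0: {2,4}
  node 1: {0,1,2,4}
  node 2: {0,3,4}
  node 3: {0,1,2}
  node 4: {2}
  node 5: {0,1,2,3,4}
  node 6: {1,4}
  node 7: {0}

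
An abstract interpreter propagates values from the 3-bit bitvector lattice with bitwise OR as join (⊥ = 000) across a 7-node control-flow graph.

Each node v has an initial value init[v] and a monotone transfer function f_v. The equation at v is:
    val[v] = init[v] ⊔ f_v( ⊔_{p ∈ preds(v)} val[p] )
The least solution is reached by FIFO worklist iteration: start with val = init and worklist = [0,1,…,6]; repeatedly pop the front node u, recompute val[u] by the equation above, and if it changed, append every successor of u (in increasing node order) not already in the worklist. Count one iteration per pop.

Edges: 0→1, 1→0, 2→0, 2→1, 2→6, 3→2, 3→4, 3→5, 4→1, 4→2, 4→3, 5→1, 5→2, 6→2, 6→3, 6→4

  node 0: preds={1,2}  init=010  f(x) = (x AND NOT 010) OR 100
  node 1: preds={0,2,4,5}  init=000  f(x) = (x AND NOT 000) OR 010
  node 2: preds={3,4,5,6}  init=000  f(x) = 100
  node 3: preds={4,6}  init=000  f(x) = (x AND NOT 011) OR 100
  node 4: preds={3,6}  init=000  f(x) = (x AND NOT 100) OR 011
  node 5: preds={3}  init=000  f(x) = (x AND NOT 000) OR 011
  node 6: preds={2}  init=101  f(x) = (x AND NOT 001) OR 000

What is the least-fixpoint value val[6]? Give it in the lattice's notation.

101

Iteration log — 13 steps:
  step 1. node 0  ⊔preds=000  new=110  old=010  +wl: 
  step 2. node 1  ⊔preds=110  new=110  old=000  +wl: 0
  step 3. node 2  ⊔preds=101  new=100  old=000  +wl: 1
  step 4. node 3  ⊔preds=101  new=100  old=000  +wl: 2
  step 5. node 4  ⊔preds=101  new=011  old=000  +wl: 3
  step 6. node 5  ⊔preds=100  new=111  old=000  +wl: 
  step 7. node 6  ⊔preds=100  new=101  stable
  step 8. node 0  ⊔preds=110  new=110  stable
  step 9. node 1  ⊔preds=111  new=111  old=110  +wl: 0
  step 10. node 2  ⊔preds=111  new=100  stable
  step 11. node 3  ⊔preds=111  new=100  stable
  step 12. node 0  ⊔preds=111  new=111  old=110  +wl: 1
  step 13. node 1  ⊔preds=111  new=111  stable

Least fixpoint reached:
  node 0: 111
  node 1: 111
  node 2: 100
  node 3: 100
  node 4: 011
  node 5: 111
  node 6: 101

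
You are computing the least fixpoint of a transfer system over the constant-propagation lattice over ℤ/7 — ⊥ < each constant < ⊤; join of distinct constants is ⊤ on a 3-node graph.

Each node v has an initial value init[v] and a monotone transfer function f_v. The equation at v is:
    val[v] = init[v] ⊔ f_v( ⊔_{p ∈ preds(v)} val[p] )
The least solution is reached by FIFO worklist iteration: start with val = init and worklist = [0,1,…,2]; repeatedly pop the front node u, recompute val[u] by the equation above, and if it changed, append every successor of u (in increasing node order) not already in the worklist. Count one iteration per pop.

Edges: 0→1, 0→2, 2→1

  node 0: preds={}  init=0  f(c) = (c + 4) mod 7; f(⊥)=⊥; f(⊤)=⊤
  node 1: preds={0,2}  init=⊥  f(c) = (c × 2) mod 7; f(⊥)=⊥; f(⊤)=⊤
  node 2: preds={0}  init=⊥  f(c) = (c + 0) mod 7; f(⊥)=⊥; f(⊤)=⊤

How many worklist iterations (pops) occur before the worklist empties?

4

Worklist (4 pops):
  #1 pop 0: in=⊥ → 0 (no change)
  #2 pop 1: in=0 → 0 (was ⊥); enqueue []
  #3 pop 2: in=0 → 0 (was ⊥); enqueue [1]
  #4 pop 1: in=0 → 0 (no change)

Fixpoint:
  val[0] = 0
  val[1] = 0
  val[2] = 0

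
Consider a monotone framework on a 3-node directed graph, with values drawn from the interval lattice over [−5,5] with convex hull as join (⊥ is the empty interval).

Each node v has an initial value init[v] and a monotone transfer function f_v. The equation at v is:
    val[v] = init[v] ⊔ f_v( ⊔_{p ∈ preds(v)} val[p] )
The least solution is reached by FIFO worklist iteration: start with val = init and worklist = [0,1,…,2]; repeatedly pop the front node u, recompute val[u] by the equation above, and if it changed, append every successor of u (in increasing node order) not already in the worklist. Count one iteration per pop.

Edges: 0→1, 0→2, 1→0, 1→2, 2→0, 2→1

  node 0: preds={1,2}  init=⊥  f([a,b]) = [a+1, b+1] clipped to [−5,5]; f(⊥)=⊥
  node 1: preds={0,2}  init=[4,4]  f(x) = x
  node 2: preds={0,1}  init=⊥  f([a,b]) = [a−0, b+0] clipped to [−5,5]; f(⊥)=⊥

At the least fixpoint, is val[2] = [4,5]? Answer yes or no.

yes

Iteration log — 5 steps:
  step 1. node 0  ⊔preds=[4,4]  new=[5,5]  old=⊥  +wl: 
  step 2. node 1  ⊔preds=[5,5]  new=[4,5]  old=[4,4]  +wl: 0
  step 3. node 2  ⊔preds=[4,5]  new=[4,5]  old=⊥  +wl: 1
  step 4. node 0  ⊔preds=[4,5]  new=[5,5]  stable
  step 5. node 1  ⊔preds=[4,5]  new=[4,5]  stable

Least fixpoint reached:
  node 0: [5,5]
  node 1: [4,5]
  node 2: [4,5]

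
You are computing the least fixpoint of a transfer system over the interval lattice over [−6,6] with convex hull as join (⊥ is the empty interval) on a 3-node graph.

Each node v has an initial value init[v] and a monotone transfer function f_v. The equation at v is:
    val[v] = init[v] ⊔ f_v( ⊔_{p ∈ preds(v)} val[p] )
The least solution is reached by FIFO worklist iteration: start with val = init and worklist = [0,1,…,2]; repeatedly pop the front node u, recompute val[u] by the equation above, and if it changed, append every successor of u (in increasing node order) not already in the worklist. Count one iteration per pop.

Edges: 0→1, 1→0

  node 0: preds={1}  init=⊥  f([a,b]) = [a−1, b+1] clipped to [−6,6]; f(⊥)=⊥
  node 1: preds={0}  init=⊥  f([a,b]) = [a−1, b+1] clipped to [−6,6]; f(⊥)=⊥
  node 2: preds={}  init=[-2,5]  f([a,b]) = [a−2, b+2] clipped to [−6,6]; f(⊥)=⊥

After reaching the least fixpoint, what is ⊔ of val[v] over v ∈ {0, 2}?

[-2,5]

Worklist (3 pops):
  #1 pop 0: in=⊥ → ⊥ (no change)
  #2 pop 1: in=⊥ → ⊥ (no change)
  #3 pop 2: in=⊥ → [-2,5] (no change)

Fixpoint:
  val[0] = ⊥
  val[1] = ⊥
  val[2] = [-2,5]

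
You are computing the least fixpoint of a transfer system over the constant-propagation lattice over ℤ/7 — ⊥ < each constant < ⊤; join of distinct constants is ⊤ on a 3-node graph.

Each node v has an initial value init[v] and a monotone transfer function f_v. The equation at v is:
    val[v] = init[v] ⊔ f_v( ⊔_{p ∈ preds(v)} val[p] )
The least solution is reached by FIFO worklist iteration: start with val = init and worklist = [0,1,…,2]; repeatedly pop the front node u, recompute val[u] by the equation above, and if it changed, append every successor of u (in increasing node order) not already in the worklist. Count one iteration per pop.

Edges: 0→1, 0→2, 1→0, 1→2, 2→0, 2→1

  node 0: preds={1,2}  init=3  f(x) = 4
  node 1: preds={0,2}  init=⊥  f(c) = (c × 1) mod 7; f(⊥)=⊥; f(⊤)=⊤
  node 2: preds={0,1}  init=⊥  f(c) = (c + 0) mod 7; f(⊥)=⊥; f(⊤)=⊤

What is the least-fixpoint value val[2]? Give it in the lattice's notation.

⊤

Iteration log — 5 steps:
  step 1. node 0  ⊔preds=⊥  new=⊤  old=3  +wl: 
  step 2. node 1  ⊔preds=⊤  new=⊤  old=⊥  +wl: 0
  step 3. node 2  ⊔preds=⊤  new=⊤  old=⊥  +wl: 1
  step 4. node 0  ⊔preds=⊤  new=⊤  stable
  step 5. node 1  ⊔preds=⊤  new=⊤  stable

Least fixpoint reached:
  node 0: ⊤
  node 1: ⊤
  node 2: ⊤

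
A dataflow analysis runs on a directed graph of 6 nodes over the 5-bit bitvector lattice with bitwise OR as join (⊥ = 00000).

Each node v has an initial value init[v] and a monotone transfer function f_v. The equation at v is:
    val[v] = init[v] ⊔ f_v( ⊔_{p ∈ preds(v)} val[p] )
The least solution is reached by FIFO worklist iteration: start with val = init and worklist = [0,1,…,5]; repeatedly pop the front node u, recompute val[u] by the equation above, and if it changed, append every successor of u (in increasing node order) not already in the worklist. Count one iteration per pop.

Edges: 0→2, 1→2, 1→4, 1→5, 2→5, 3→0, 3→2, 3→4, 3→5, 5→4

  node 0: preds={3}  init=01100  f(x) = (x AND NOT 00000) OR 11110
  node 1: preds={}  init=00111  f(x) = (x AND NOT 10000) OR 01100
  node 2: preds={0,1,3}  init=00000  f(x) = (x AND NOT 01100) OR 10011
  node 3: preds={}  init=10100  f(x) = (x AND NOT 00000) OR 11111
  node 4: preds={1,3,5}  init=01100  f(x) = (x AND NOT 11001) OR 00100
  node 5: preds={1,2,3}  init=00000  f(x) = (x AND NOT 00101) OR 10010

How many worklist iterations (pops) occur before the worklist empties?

Worklist (9 pops):
  #1 pop 0: in=10100 → 11110 (was 01100); enqueue []
  #2 pop 1: in=00000 → 01111 (was 00111); enqueue []
  #3 pop 2: in=11111 → 10011 (was 00000); enqueue []
  #4 pop 3: in=00000 → 11111 (was 10100); enqueue [0,2]
  #5 pop 4: in=11111 → 01110 (was 01100); enqueue []
  #6 pop 5: in=11111 → 11010 (was 00000); enqueue [4]
  #7 pop 0: in=11111 → 11111 (was 11110); enqueue []
  #8 pop 2: in=11111 → 10011 (no change)
  #9 pop 4: in=11111 → 01110 (no change)

Fixpoint:
  val[0] = 11111
  val[1] = 01111
  val[2] = 10011
  val[3] = 11111
  val[4] = 01110
  val[5] = 11010

9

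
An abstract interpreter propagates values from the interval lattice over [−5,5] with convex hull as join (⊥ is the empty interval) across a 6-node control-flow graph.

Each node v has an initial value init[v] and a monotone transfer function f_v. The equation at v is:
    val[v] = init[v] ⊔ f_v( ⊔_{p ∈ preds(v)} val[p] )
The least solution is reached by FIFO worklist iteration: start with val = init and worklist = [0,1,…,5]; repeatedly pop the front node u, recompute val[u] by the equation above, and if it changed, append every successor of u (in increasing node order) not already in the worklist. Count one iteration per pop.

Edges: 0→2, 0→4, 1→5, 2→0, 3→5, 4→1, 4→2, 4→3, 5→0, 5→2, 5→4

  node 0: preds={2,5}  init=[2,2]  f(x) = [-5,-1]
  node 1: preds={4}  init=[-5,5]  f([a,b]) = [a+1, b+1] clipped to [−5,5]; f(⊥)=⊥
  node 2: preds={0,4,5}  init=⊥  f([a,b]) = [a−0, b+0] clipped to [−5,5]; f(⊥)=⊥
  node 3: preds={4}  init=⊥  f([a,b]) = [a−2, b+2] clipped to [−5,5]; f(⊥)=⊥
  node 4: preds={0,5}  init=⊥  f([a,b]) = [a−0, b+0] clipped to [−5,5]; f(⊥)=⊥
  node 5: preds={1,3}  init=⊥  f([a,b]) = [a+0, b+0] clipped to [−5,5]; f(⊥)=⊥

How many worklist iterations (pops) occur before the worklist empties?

17

Trace (17 dequeues):
  [1] u=0 | in ⊥ | out [-5,2] | prev [2,2] | push {}
  [2] u=1 | in ⊥ | out [-5,5] | ==
  [3] u=2 | in [-5,2] | out [-5,2] | prev ⊥ | push {0}
  [4] u=3 | in ⊥ | out ⊥ | ==
  [5] u=4 | in [-5,2] | out [-5,2] | prev ⊥ | push {1,2,3}
  [6] u=5 | in [-5,5] | out [-5,5] | prev ⊥ | push {4}
  [7] u=0 | in [-5,5] | out [-5,2] | ==
  [8] u=1 | in [-5,2] | out [-5,5] | ==
  [9] u=2 | in [-5,5] | out [-5,5] | prev [-5,2] | push {0}
  [10] u=3 | in [-5,2] | out [-5,4] | prev ⊥ | push {5}
  [11] u=4 | in [-5,5] | out [-5,5] | prev [-5,2] | push {1,2,3}
  [12] u=0 | in [-5,5] | out [-5,2] | ==
  [13] u=5 | in [-5,5] | out [-5,5] | ==
  [14] u=1 | in [-5,5] | out [-5,5] | ==
  [15] u=2 | in [-5,5] | out [-5,5] | ==
  [16] u=3 | in [-5,5] | out [-5,5] | prev [-5,4] | push {5}
  [17] u=5 | in [-5,5] | out [-5,5] | ==

Converged values:
  [0] [-5,2]
  [1] [-5,5]
  [2] [-5,5]
  [3] [-5,5]
  [4] [-5,5]
  [5] [-5,5]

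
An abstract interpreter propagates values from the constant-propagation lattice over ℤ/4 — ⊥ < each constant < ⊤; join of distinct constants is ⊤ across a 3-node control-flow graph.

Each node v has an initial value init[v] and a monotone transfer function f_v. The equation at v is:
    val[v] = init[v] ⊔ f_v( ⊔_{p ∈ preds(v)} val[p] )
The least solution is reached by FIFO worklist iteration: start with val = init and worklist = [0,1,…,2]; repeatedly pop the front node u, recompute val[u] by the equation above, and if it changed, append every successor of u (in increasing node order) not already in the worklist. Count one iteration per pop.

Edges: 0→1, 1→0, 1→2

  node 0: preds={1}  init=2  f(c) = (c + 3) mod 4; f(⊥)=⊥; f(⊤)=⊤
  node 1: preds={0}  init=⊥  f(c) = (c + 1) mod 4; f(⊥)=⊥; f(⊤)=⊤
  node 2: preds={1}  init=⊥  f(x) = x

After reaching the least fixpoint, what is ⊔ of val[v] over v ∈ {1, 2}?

3

Iteration log — 4 steps:
  step 1. node 0  ⊔preds=⊥  new=2  stable
  step 2. node 1  ⊔preds=2  new=3  old=⊥  +wl: 0
  step 3. node 2  ⊔preds=3  new=3  old=⊥  +wl: 
  step 4. node 0  ⊔preds=3  new=2  stable

Least fixpoint reached:
  node 0: 2
  node 1: 3
  node 2: 3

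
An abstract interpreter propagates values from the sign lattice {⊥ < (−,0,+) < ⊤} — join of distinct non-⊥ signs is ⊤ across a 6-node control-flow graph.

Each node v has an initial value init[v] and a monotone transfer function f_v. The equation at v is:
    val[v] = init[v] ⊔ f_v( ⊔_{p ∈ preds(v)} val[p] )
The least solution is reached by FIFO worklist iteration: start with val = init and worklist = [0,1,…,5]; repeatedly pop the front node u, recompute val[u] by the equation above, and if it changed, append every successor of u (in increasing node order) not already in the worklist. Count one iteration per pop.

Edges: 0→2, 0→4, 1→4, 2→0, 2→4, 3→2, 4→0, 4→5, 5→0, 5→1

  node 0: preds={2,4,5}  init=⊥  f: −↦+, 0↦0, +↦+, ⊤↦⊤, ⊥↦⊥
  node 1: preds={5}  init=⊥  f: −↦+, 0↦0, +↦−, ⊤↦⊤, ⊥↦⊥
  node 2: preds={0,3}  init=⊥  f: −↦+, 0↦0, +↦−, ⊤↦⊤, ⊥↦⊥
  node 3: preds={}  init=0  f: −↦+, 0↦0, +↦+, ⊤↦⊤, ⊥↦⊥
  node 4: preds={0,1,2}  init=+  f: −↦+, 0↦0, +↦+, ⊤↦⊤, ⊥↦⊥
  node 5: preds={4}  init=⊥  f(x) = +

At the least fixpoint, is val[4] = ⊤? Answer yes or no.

Trace (10 dequeues):
  [1] u=0 | in + | out + | prev ⊥ | push {}
  [2] u=1 | in ⊥ | out ⊥ | ==
  [3] u=2 | in ⊤ | out ⊤ | prev ⊥ | push {0}
  [4] u=3 | in ⊥ | out 0 | ==
  [5] u=4 | in ⊤ | out ⊤ | prev + | push {}
  [6] u=5 | in ⊤ | out + | prev ⊥ | push {1}
  [7] u=0 | in ⊤ | out ⊤ | prev + | push {2,4}
  [8] u=1 | in + | out − | prev ⊥ | push {}
  [9] u=2 | in ⊤ | out ⊤ | ==
  [10] u=4 | in ⊤ | out ⊤ | ==

Converged values:
  [0] ⊤
  [1] −
  [2] ⊤
  [3] 0
  [4] ⊤
  [5] +

yes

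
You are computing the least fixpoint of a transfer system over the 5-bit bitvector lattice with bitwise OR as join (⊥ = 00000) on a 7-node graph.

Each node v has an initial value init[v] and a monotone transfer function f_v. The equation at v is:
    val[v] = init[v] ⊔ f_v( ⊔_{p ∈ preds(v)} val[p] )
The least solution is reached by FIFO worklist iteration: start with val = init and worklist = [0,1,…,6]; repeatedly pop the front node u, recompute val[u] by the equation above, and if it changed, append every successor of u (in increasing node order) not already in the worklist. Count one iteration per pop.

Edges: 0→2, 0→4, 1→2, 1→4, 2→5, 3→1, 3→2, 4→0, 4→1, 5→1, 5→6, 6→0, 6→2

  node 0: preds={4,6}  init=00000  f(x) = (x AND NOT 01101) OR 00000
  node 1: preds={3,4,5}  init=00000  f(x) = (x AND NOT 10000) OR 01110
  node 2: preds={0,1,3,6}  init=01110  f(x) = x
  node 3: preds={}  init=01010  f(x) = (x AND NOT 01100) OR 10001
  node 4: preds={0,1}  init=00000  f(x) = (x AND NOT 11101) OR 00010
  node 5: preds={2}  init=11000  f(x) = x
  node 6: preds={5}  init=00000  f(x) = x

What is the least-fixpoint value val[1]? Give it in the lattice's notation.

01111

Iteration log — 17 steps:
  step 1. node 0  ⊔preds=00000  new=00000  stable
  step 2. node 1  ⊔preds=11010  new=01110  old=00000  +wl: 
  step 3. node 2  ⊔preds=01110  new=01110  stable
  step 4. node 3  ⊔preds=00000  new=11011  old=01010  +wl: 1,2
  step 5. node 4  ⊔preds=01110  new=00010  old=00000  +wl: 0
  step 6. node 5  ⊔preds=01110  new=11110  old=11000  +wl: 
  step 7. node 6  ⊔preds=11110  new=11110  old=00000  +wl: 
  step 8. node 1  ⊔preds=11111  new=01111  old=01110  +wl: 4
  step 9. node 2  ⊔preds=11111  new=11111  old=01110  +wl: 5
  step 10. node 0  ⊔preds=11110  new=10010  old=00000  +wl: 2
  step 11. node 4  ⊔preds=11111  new=00010  stable
  step 12. node 5  ⊔preds=11111  new=11111  old=11110  +wl: 1,6
  step 13. node 2  ⊔preds=11111  new=11111  stable
  step 14. node 1  ⊔preds=11111  new=01111  stable
  step 15. node 6  ⊔preds=11111  new=11111  old=11110  +wl: 0,2
  step 16. node 0  ⊔preds=11111  new=10010  stable
  step 17. node 2  ⊔preds=11111  new=11111  stable

Least fixpoint reached:
  node 0: 10010
  node 1: 01111
  node 2: 11111
  node 3: 11011
  node 4: 00010
  node 5: 11111
  node 6: 11111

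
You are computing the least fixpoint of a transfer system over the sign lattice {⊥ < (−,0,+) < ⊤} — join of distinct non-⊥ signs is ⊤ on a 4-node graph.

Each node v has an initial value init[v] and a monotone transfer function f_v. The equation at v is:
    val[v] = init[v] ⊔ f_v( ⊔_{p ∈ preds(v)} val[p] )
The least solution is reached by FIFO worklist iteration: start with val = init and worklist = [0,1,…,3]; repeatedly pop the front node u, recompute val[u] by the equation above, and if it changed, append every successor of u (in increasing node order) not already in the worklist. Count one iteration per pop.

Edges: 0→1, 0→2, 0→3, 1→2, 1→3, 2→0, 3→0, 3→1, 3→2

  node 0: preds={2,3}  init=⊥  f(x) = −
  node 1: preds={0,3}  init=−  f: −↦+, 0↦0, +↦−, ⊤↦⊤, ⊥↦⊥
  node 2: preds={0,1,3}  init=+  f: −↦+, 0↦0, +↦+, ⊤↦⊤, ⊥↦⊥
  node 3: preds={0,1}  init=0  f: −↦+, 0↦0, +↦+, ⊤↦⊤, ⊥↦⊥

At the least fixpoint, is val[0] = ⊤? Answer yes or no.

Trace (7 dequeues):
  [1] u=0 | in ⊤ | out − | prev ⊥ | push {}
  [2] u=1 | in ⊤ | out ⊤ | prev − | push {}
  [3] u=2 | in ⊤ | out ⊤ | prev + | push {0}
  [4] u=3 | in ⊤ | out ⊤ | prev 0 | push {1,2}
  [5] u=0 | in ⊤ | out − | ==
  [6] u=1 | in ⊤ | out ⊤ | ==
  [7] u=2 | in ⊤ | out ⊤ | ==

Converged values:
  [0] −
  [1] ⊤
  [2] ⊤
  [3] ⊤

no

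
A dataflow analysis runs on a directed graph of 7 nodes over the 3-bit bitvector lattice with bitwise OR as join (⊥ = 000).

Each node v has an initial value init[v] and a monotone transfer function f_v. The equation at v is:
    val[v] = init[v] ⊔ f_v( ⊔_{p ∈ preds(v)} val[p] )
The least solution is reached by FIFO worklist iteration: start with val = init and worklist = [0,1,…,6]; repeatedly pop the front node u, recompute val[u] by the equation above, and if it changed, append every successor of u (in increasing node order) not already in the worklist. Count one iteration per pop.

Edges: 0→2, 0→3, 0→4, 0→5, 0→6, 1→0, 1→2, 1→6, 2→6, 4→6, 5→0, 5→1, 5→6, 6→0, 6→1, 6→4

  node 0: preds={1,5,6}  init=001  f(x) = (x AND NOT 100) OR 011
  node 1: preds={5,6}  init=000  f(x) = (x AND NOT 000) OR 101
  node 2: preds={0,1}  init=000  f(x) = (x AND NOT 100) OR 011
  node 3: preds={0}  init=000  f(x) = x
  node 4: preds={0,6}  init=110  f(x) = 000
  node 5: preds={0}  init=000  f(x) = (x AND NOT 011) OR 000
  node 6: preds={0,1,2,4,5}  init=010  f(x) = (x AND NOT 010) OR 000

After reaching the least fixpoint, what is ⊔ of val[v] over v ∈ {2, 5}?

011

Iteration log — 10 steps:
  step 1. node 0  ⊔preds=010  new=011  old=001  +wl: 
  step 2. node 1  ⊔preds=010  new=111  old=000  +wl: 0
  step 3. node 2  ⊔preds=111  new=011  old=000  +wl: 
  step 4. node 3  ⊔preds=011  new=011  old=000  +wl: 
  step 5. node 4  ⊔preds=011  new=110  stable
  step 6. node 5  ⊔preds=011  new=000  stable
  step 7. node 6  ⊔preds=111  new=111  old=010  +wl: 1,4
  step 8. node 0  ⊔preds=111  new=011  stable
  step 9. node 1  ⊔preds=111  new=111  stable
  step 10. node 4  ⊔preds=111  new=110  stable

Least fixpoint reached:
  node 0: 011
  node 1: 111
  node 2: 011
  node 3: 011
  node 4: 110
  node 5: 000
  node 6: 111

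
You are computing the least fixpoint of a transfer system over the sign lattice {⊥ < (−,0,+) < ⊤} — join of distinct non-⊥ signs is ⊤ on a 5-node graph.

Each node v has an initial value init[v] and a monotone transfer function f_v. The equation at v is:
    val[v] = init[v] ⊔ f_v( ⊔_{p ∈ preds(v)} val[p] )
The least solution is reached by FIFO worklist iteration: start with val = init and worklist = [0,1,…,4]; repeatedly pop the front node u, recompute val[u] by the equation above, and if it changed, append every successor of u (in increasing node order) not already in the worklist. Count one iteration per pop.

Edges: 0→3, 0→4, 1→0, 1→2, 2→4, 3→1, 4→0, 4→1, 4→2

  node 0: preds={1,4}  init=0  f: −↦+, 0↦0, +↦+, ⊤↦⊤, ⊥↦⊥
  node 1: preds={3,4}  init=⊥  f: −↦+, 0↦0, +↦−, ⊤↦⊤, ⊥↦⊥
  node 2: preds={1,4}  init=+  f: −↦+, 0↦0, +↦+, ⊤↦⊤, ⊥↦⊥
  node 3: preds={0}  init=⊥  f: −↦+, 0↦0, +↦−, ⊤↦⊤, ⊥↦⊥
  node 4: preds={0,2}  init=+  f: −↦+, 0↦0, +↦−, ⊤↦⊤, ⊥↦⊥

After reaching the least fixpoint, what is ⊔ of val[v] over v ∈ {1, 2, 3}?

⊤

Worklist (9 pops):
  #1 pop 0: in=+ → ⊤ (was 0); enqueue []
  #2 pop 1: in=+ → − (was ⊥); enqueue [0]
  #3 pop 2: in=⊤ → ⊤ (was +); enqueue []
  #4 pop 3: in=⊤ → ⊤ (was ⊥); enqueue [1]
  #5 pop 4: in=⊤ → ⊤ (was +); enqueue [2]
  #6 pop 0: in=⊤ → ⊤ (no change)
  #7 pop 1: in=⊤ → ⊤ (was −); enqueue [0]
  #8 pop 2: in=⊤ → ⊤ (no change)
  #9 pop 0: in=⊤ → ⊤ (no change)

Fixpoint:
  val[0] = ⊤
  val[1] = ⊤
  val[2] = ⊤
  val[3] = ⊤
  val[4] = ⊤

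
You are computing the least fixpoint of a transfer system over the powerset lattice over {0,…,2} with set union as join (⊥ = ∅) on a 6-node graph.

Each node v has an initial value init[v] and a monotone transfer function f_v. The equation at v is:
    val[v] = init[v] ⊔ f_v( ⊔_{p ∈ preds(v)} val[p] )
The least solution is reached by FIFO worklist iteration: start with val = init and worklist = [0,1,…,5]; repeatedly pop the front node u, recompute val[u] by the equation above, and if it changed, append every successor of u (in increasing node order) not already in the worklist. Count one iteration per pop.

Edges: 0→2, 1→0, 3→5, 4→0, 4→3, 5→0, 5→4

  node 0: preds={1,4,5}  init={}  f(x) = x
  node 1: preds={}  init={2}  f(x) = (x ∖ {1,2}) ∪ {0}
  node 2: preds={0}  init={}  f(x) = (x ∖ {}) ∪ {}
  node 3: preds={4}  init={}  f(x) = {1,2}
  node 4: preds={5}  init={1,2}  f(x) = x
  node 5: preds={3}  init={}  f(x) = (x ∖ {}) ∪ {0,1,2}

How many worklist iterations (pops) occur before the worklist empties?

Trace (11 dequeues):
  [1] u=0 | in {1,2} | out {1,2} | prev {} | push {}
  [2] u=1 | in {} | out {0,2} | prev {2} | push {0}
  [3] u=2 | in {1,2} | out {1,2} | prev {} | push {}
  [4] u=3 | in {1,2} | out {1,2} | prev {} | push {}
  [5] u=4 | in {} | out {1,2} | ==
  [6] u=5 | in {1,2} | out {0,1,2} | prev {} | push {4}
  [7] u=0 | in {0,1,2} | out {0,1,2} | prev {1,2} | push {2}
  [8] u=4 | in {0,1,2} | out {0,1,2} | prev {1,2} | push {0,3}
  [9] u=2 | in {0,1,2} | out {0,1,2} | prev {1,2} | push {}
  [10] u=0 | in {0,1,2} | out {0,1,2} | ==
  [11] u=3 | in {0,1,2} | out {1,2} | ==

Converged values:
  [0] {0,1,2}
  [1] {0,2}
  [2] {0,1,2}
  [3] {1,2}
  [4] {0,1,2}
  [5] {0,1,2}

11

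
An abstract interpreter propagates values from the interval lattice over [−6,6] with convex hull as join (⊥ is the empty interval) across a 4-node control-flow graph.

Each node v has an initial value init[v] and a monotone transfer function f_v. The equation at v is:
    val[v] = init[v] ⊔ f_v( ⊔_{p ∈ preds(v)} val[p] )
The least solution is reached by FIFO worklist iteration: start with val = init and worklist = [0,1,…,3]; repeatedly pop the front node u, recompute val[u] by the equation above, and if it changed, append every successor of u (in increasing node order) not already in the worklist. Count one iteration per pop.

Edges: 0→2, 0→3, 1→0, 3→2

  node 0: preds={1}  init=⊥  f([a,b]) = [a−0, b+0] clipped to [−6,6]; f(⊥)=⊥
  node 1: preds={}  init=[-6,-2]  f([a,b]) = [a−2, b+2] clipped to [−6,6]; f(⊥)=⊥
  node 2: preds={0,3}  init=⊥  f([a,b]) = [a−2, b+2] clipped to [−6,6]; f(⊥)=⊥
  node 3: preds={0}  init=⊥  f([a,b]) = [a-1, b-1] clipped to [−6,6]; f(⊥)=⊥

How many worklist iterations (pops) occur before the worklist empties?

Trace (5 dequeues):
  [1] u=0 | in [-6,-2] | out [-6,-2] | prev ⊥ | push {}
  [2] u=1 | in ⊥ | out [-6,-2] | ==
  [3] u=2 | in [-6,-2] | out [-6,0] | prev ⊥ | push {}
  [4] u=3 | in [-6,-2] | out [-6,-3] | prev ⊥ | push {2}
  [5] u=2 | in [-6,-2] | out [-6,0] | ==

Converged values:
  [0] [-6,-2]
  [1] [-6,-2]
  [2] [-6,0]
  [3] [-6,-3]

5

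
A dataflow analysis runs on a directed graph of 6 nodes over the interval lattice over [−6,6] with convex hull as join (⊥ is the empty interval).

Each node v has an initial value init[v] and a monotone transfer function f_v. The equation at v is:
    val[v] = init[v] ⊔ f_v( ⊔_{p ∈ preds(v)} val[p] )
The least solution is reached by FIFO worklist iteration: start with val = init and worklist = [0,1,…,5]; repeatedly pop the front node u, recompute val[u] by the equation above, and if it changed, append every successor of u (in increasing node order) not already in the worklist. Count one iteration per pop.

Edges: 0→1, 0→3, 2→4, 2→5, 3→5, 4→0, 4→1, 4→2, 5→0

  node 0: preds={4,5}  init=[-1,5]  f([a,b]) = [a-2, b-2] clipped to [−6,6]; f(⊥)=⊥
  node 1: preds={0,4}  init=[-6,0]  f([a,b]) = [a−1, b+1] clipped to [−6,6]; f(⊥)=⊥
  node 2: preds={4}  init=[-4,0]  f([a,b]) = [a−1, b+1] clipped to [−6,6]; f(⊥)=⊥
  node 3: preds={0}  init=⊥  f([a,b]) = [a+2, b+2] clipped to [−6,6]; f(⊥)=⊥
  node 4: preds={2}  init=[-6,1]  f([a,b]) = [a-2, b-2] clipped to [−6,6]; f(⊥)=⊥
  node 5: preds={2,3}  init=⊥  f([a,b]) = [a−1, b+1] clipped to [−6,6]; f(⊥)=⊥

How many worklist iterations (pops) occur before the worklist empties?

Worklist (7 pops):
  #1 pop 0: in=[-6,1] → [-6,5] (was [-1,5]); enqueue []
  #2 pop 1: in=[-6,5] → [-6,6] (was [-6,0]); enqueue []
  #3 pop 2: in=[-6,1] → [-6,2] (was [-4,0]); enqueue []
  #4 pop 3: in=[-6,5] → [-4,6] (was ⊥); enqueue []
  #5 pop 4: in=[-6,2] → [-6,1] (no change)
  #6 pop 5: in=[-6,6] → [-6,6] (was ⊥); enqueue [0]
  #7 pop 0: in=[-6,6] → [-6,5] (no change)

Fixpoint:
  val[0] = [-6,5]
  val[1] = [-6,6]
  val[2] = [-6,2]
  val[3] = [-4,6]
  val[4] = [-6,1]
  val[5] = [-6,6]

7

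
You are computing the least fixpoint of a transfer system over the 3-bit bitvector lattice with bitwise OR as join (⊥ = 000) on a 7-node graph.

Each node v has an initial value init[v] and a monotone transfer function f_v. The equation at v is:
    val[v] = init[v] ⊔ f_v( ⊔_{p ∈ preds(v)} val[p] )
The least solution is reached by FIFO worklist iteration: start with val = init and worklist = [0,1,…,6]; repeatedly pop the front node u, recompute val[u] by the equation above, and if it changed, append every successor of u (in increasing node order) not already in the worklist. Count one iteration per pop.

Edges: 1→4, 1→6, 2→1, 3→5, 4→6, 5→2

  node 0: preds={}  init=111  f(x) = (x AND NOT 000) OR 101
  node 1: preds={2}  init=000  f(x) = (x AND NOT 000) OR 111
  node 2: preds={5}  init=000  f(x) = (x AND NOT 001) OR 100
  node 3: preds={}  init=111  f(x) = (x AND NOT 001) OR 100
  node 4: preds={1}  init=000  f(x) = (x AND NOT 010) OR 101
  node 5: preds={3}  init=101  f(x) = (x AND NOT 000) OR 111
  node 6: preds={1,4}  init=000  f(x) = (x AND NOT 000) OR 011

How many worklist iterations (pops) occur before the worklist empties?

10

Iteration log — 10 steps:
  step 1. node 0  ⊔preds=000  new=111  stable
  step 2. node 1  ⊔preds=000  new=111  old=000  +wl: 
  step 3. node 2  ⊔preds=101  new=100  old=000  +wl: 1
  step 4. node 3  ⊔preds=000  new=111  stable
  step 5. node 4  ⊔preds=111  new=101  old=000  +wl: 
  step 6. node 5  ⊔preds=111  new=111  old=101  +wl: 2
  step 7. node 6  ⊔preds=111  new=111  old=000  +wl: 
  step 8. node 1  ⊔preds=100  new=111  stable
  step 9. node 2  ⊔preds=111  new=110  old=100  +wl: 1
  step 10. node 1  ⊔preds=110  new=111  stable

Least fixpoint reached:
  node 0: 111
  node 1: 111
  node 2: 110
  node 3: 111
  node 4: 101
  node 5: 111
  node 6: 111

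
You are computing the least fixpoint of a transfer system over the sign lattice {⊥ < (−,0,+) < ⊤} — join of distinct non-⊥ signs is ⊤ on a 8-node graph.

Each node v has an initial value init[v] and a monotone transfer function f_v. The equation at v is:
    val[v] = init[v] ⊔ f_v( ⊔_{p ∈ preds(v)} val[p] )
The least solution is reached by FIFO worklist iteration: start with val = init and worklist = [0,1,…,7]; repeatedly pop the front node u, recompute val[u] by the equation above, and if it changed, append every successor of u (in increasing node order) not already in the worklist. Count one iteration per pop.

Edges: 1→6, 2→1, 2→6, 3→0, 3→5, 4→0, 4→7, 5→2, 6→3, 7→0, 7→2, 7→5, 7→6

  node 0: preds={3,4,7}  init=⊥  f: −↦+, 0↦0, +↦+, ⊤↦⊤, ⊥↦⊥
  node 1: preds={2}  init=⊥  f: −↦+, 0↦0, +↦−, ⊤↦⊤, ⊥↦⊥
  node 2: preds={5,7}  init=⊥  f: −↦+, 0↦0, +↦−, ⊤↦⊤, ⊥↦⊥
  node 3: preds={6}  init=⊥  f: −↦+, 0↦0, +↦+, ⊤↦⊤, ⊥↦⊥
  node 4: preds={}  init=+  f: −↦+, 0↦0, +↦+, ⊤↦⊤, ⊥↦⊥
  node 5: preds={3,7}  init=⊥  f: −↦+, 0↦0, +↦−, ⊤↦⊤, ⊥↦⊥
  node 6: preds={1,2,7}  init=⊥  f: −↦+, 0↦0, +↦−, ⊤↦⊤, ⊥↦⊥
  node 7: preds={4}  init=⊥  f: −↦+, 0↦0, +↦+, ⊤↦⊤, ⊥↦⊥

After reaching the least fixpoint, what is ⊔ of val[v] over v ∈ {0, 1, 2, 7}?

Worklist (21 pops):
  #1 pop 0: in=+ → + (was ⊥); enqueue []
  #2 pop 1: in=⊥ → ⊥ (no change)
  #3 pop 2: in=⊥ → ⊥ (no change)
  #4 pop 3: in=⊥ → ⊥ (no change)
  #5 pop 4: in=⊥ → + (no change)
  #6 pop 5: in=⊥ → ⊥ (no change)
  #7 pop 6: in=⊥ → ⊥ (no change)
  #8 pop 7: in=+ → + (was ⊥); enqueue [0,2,5,6]
  #9 pop 0: in=+ → + (no change)
  #10 pop 2: in=+ → − (was ⊥); enqueue [1]
  #11 pop 5: in=+ → − (was ⊥); enqueue [2]
  #12 pop 6: in=⊤ → ⊤ (was ⊥); enqueue [3]
  #13 pop 1: in=− → + (was ⊥); enqueue [6]
  #14 pop 2: in=⊤ → ⊤ (was −); enqueue [1]
  #15 pop 3: in=⊤ → ⊤ (was ⊥); enqueue [0,5]
  #16 pop 6: in=⊤ → ⊤ (no change)
  #17 pop 1: in=⊤ → ⊤ (was +); enqueue [6]
  #18 pop 0: in=⊤ → ⊤ (was +); enqueue []
  #19 pop 5: in=⊤ → ⊤ (was −); enqueue [2]
  #20 pop 6: in=⊤ → ⊤ (no change)
  #21 pop 2: in=⊤ → ⊤ (no change)

Fixpoint:
  val[0] = ⊤
  val[1] = ⊤
  val[2] = ⊤
  val[3] = ⊤
  val[4] = +
  val[5] = ⊤
  val[6] = ⊤
  val[7] = +

⊤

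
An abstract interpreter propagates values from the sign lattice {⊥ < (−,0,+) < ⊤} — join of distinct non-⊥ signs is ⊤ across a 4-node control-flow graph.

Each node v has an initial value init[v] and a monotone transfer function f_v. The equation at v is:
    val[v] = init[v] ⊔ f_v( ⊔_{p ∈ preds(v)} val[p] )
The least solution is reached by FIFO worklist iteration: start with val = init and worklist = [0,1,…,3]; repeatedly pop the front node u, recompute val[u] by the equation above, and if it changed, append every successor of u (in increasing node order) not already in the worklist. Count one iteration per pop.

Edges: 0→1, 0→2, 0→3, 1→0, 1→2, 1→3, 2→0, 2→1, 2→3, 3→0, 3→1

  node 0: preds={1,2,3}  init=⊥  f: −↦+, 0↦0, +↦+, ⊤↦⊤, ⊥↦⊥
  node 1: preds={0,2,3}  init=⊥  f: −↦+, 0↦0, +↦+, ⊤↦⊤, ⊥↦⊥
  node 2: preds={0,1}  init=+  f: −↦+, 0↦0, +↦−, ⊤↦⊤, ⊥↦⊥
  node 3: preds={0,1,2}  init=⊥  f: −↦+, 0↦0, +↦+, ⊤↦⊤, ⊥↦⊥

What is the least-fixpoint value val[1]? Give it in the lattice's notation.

⊤

Trace (9 dequeues):
  [1] u=0 | in + | out + | prev ⊥ | push {}
  [2] u=1 | in + | out + | prev ⊥ | push {0}
  [3] u=2 | in + | out ⊤ | prev + | push {1}
  [4] u=3 | in ⊤ | out ⊤ | prev ⊥ | push {}
  [5] u=0 | in ⊤ | out ⊤ | prev + | push {2,3}
  [6] u=1 | in ⊤ | out ⊤ | prev + | push {0}
  [7] u=2 | in ⊤ | out ⊤ | ==
  [8] u=3 | in ⊤ | out ⊤ | ==
  [9] u=0 | in ⊤ | out ⊤ | ==

Converged values:
  [0] ⊤
  [1] ⊤
  [2] ⊤
  [3] ⊤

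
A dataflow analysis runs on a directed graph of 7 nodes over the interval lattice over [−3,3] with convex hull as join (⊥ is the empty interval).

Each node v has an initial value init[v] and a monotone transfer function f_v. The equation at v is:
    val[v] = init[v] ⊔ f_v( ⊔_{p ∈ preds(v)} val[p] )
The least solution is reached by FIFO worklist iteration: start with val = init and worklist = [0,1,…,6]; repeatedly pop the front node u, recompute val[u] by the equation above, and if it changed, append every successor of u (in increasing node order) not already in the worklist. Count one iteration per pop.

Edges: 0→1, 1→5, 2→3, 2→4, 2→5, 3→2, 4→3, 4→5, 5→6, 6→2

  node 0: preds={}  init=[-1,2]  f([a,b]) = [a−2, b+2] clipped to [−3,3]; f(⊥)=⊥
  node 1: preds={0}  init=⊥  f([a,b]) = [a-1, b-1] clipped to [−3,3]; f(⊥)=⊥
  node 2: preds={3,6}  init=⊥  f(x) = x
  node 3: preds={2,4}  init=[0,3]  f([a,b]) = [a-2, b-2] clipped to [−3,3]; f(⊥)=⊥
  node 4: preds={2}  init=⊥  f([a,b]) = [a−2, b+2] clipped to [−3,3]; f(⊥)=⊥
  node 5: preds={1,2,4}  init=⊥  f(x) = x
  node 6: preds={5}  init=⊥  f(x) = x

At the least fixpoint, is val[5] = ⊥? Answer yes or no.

no

Iteration log — 17 steps:
  step 1. node 0  ⊔preds=⊥  new=[-1,2]  stable
  step 2. node 1  ⊔preds=[-1,2]  new=[-2,1]  old=⊥  +wl: 
  step 3. node 2  ⊔preds=[0,3]  new=[0,3]  old=⊥  +wl: 
  step 4. node 3  ⊔preds=[0,3]  new=[-2,3]  old=[0,3]  +wl: 2
  step 5. node 4  ⊔preds=[0,3]  new=[-2,3]  old=⊥  +wl: 3
  step 6. node 5  ⊔preds=[-2,3]  new=[-2,3]  old=⊥  +wl: 
  step 7. node 6  ⊔preds=[-2,3]  new=[-2,3]  old=⊥  +wl: 
  step 8. node 2  ⊔preds=[-2,3]  new=[-2,3]  old=[0,3]  +wl: 4,5
  step 9. node 3  ⊔preds=[-2,3]  new=[-3,3]  old=[-2,3]  +wl: 2
  step 10. node 4  ⊔preds=[-2,3]  new=[-3,3]  old=[-2,3]  +wl: 3
  step 11. node 5  ⊔preds=[-3,3]  new=[-3,3]  old=[-2,3]  +wl: 6
  step 12. node 2  ⊔preds=[-3,3]  new=[-3,3]  old=[-2,3]  +wl: 4,5
  step 13. node 3  ⊔preds=[-3,3]  new=[-3,3]  stable
  step 14. node 6  ⊔preds=[-3,3]  new=[-3,3]  old=[-2,3]  +wl: 2
  step 15. node 4  ⊔preds=[-3,3]  new=[-3,3]  stable
  step 16. node 5  ⊔preds=[-3,3]  new=[-3,3]  stable
  step 17. node 2  ⊔preds=[-3,3]  new=[-3,3]  stable

Least fixpoint reached:
  node 0: [-1,2]
  node 1: [-2,1]
  node 2: [-3,3]
  node 3: [-3,3]
  node 4: [-3,3]
  node 5: [-3,3]
  node 6: [-3,3]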